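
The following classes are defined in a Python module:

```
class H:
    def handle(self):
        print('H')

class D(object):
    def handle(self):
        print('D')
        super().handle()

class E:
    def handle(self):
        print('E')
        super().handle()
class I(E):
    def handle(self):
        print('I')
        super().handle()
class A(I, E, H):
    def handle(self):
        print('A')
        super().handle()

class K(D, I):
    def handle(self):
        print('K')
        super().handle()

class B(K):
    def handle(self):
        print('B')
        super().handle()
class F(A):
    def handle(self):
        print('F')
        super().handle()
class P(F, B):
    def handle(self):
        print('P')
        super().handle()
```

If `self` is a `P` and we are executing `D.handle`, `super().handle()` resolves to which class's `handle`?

L[P] = P + merge(L[F], L[B], [F B])
  take F:  [F A I E H object] + [B K D I E object] + [F B]
  take A:  [A I E H object] + [B K D I E object] + [B]
  take B:  [I E H object] + [B K D I E object] + [B]
  take K:  [I E H object] + [K D I E object]
  take D:  [I E H object] + [D I E object]
  take I:  [I E H object] + [I E object]
  take E:  [E H object] + [E object]
  take H:  [H object] + [object]
  take object:  [object] + [object]
MRO: P F A B K D I E H object
super() in D.handle on a P instance goes to the class after D in P's MRO: I.

I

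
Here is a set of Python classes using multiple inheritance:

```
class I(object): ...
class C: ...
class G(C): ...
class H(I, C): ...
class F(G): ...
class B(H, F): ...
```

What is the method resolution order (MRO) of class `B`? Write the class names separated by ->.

B -> H -> I -> F -> G -> C -> object

L[B] = B + merge(L[H], L[F], [H F])
  take H:  [H I C object] + [F G C object] + [H F]
  take I:  [I C object] + [F G C object] + [F]
  take F:  [C object] + [F G C object] + [F]
  take G:  [C object] + [G C object]
  take C:  [C object] + [C object]
  take object:  [object] + [object]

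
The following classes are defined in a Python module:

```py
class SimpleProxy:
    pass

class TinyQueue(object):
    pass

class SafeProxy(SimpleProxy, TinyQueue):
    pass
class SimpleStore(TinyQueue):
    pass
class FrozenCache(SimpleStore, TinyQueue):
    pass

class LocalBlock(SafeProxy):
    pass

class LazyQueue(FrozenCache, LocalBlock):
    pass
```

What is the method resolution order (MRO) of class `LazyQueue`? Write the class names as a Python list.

[LazyQueue, FrozenCache, SimpleStore, LocalBlock, SafeProxy, SimpleProxy, TinyQueue, object]

L[LazyQueue] = LazyQueue + merge(L[FrozenCache], L[LocalBlock], [FrozenCache LocalBlock])
  take FrozenCache:  [FrozenCache SimpleStore TinyQueue object] + [LocalBlock SafeProxy SimpleProxy TinyQueue object] + [FrozenCache LocalBlock]
  take SimpleStore:  [SimpleStore TinyQueue object] + [LocalBlock SafeProxy SimpleProxy TinyQueue object] + [LocalBlock]
  take LocalBlock:  [TinyQueue object] + [LocalBlock SafeProxy SimpleProxy TinyQueue object] + [LocalBlock]
  take SafeProxy:  [TinyQueue object] + [SafeProxy SimpleProxy TinyQueue object]
  take SimpleProxy:  [TinyQueue object] + [SimpleProxy TinyQueue object]
  take TinyQueue:  [TinyQueue object] + [TinyQueue object]
  take object:  [object] + [object]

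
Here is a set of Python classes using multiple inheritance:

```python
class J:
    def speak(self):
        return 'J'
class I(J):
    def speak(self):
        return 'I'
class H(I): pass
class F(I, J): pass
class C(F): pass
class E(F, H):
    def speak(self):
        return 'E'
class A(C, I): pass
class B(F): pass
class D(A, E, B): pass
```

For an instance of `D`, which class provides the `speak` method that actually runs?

L[D] = D + merge(L[A], L[E], L[B], [A E B])
  take A:  [A C F I J object] + [E F H I J object] + [B F I J object] + [A E B]
  take C:  [C F I J object] + [E F H I J object] + [B F I J object] + [E B]
  take E:  [F I J object] + [E F H I J object] + [B F I J object] + [E B]
  take B:  [F I J object] + [F H I J object] + [B F I J object] + [B]
  take F:  [F I J object] + [F H I J object] + [F I J object]
  take H:  [I J object] + [H I J object] + [I J object]
  take I:  [I J object] + [I J object] + [I J object]
  take J:  [J object] + [J object] + [J object]
  take object:  [object] + [object] + [object]
MRO: D A C E B F H I J object
speak is defined in: E, I, J. First along the MRO is E.

E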